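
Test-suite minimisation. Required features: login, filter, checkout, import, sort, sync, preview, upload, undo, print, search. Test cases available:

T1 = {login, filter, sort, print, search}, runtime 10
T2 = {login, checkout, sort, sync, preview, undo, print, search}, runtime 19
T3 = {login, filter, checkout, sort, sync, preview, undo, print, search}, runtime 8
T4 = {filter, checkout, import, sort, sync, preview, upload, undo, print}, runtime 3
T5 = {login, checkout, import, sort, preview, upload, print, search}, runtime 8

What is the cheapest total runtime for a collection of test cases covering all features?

T3, T4 cover every feature at runtime 8 + 3 = 11.
Any cover uses at least 2 test cases; among all covering selections none totals below 11.

11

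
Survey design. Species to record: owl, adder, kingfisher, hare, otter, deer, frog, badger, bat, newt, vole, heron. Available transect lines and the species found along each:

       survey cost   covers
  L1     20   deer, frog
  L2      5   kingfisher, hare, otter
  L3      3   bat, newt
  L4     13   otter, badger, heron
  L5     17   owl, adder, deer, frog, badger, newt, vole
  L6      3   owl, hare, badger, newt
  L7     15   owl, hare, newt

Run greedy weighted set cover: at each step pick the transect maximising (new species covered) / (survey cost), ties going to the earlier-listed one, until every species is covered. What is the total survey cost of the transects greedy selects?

41

Pick 1: L6 adds 4 new (owl, hare, badger, newt) at survey cost 3 (ratio 4/3).
Pick 2: L2 adds 2 new (kingfisher, otter) at survey cost 5 (ratio 2/5).
Pick 3: L3 adds 1 new (bat) at survey cost 3 (ratio 1/3).
Pick 4: L5 adds 4 new (adder, deer, frog, vole) at survey cost 17 (ratio 4/17).
Pick 5: L4 adds 1 new (heron) at survey cost 13 (ratio 1/13).
Greedy total survey cost: 3 + 5 + 3 + 17 + 13 = 41. (The true optimum is 38, so greedy overshoots here.)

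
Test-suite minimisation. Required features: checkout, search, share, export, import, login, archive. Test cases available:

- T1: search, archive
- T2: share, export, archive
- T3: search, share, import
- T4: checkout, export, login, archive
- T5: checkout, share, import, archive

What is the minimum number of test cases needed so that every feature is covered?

2

T3, T4 together cover {checkout, search, share, export, import, login, archive} — every feature.
No single test case contains all 7 features, so 2 is optimal.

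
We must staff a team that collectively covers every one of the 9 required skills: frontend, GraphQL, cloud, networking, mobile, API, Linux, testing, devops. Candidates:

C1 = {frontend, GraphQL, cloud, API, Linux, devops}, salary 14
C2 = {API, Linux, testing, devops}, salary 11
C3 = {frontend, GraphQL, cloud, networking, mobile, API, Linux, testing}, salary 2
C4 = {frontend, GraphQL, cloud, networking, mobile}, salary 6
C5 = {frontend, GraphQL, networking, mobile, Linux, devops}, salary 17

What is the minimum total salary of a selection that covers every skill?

C2, C3 cover every skill at salary 11 + 2 = 13.
Any cover uses at least 2 candidates; among all covering selections none totals below 13.

13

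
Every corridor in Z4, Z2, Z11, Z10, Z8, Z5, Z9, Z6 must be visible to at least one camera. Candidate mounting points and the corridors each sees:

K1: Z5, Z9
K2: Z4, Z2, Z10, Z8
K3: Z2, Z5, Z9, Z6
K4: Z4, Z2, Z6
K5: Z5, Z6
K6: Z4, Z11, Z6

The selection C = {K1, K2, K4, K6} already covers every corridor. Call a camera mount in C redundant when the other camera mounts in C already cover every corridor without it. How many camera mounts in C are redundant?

1

Drop K1: Z5, Z9 uncovered — not redundant.
Drop K2: Z10, Z8 uncovered — not redundant.
Drop K4: the rest still cover every corridor — redundant.
Drop K6: Z11 uncovered — not redundant.
1 redundant: K4.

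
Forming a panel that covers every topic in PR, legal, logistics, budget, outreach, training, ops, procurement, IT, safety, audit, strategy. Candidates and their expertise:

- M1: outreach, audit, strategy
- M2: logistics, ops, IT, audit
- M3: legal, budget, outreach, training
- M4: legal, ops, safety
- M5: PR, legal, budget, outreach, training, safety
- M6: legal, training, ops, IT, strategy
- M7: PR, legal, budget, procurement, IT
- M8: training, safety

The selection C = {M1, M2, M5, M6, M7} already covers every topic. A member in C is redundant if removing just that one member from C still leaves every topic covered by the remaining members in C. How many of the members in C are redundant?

Drop M1: the rest still cover every topic — redundant.
Drop M2: logistics uncovered — not redundant.
Drop M5: safety uncovered — not redundant.
Drop M6: the rest still cover every topic — redundant.
Drop M7: procurement uncovered — not redundant.
2 redundant: M1, M6.

2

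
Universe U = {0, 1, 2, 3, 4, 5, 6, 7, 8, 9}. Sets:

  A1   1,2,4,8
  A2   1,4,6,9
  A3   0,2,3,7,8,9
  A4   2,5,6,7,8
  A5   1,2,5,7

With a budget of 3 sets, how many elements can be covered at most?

Choosing A1, A3, A4 covers {0, 1, 2, 3, 4, 5, 6, 7, 8, 9} — 10 elements.
That is all 10 elements.

10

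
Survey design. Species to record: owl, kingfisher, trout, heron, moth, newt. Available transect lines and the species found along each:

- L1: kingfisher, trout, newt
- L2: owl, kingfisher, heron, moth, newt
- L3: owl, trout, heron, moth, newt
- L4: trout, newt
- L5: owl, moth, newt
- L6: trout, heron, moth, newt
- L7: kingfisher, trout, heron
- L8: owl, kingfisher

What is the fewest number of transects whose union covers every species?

2

L1, L2 together cover {owl, kingfisher, trout, heron, moth, newt} — every species.
No single transect contains all 6 species, so 2 is optimal.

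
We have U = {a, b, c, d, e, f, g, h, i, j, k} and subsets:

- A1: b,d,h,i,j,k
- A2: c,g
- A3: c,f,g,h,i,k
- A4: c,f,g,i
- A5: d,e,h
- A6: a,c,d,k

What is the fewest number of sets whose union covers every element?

4

A1, A3, A5, A6 together cover {a, b, c, d, e, f, g, h, i, j, k} — every element.
No 3 of the 6 sets cover everything (all 20 triples fall short), so 4 is minimum.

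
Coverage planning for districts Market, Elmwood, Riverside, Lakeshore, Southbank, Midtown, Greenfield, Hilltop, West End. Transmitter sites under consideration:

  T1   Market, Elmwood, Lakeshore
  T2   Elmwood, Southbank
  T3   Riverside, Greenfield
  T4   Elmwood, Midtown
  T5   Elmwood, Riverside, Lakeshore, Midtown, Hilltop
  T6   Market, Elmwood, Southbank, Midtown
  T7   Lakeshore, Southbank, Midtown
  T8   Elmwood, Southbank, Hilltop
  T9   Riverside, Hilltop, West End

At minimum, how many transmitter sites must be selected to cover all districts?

4

T1, T3, T6, T9 together cover {Market, Elmwood, Riverside, Lakeshore, Southbank, Midtown, Greenfield, Hilltop, West End} — every district.
No 3 of the 9 transmitter sites cover everything (all 84 triples fall short), so 4 is minimum.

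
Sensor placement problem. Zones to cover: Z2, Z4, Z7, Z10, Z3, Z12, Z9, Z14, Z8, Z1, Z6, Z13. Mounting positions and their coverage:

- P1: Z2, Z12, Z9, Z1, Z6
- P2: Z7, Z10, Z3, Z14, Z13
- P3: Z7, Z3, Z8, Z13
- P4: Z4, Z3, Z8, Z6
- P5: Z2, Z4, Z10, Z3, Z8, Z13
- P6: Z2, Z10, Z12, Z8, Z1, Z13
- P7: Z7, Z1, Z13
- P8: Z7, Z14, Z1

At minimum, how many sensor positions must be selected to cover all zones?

P1, P2, P4 together cover {Z2, Z4, Z7, Z10, Z3, Z12, Z9, Z14, Z8, Z1, Z6, Z13} — every zone.
No 2 of the 8 sensor positions cover everything (all 28 pairs fall short), so 3 is minimum.

3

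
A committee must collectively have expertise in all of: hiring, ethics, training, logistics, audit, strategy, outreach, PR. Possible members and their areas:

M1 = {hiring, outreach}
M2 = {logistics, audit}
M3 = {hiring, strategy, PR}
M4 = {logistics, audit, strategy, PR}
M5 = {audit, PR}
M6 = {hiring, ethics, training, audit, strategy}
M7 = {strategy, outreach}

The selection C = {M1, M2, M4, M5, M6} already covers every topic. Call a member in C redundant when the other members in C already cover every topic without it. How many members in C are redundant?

Drop M1: outreach uncovered — not redundant.
Drop M2: the rest still cover every topic — redundant.
Drop M4: the rest still cover every topic — redundant.
Drop M5: the rest still cover every topic — redundant.
Drop M6: ethics, training uncovered — not redundant.
3 redundant: M2, M4, M5.

3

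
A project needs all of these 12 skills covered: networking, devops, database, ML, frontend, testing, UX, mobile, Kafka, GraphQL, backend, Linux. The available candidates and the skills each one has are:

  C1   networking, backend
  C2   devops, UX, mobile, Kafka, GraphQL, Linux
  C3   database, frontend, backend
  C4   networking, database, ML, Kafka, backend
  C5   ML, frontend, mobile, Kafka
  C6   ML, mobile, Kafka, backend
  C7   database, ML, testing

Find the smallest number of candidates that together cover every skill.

4

C1, C2, C3, C7 together cover {networking, devops, database, ML, frontend, testing, UX, mobile, Kafka, GraphQL, backend, Linux} — every skill.
No 3 of the 7 candidates cover everything (all 35 triples fall short), so 4 is minimum.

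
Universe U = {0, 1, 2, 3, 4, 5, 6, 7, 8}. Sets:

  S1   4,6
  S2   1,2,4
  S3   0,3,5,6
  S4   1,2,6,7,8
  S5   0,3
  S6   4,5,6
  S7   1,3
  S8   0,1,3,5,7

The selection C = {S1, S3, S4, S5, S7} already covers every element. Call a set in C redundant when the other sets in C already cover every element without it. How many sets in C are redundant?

Drop S1: 4 uncovered — not redundant.
Drop S3: 5 uncovered — not redundant.
Drop S4: 2, 7, 8 uncovered — not redundant.
Drop S5: the rest still cover every element — redundant.
Drop S7: the rest still cover every element — redundant.
2 redundant: S5, S7.

2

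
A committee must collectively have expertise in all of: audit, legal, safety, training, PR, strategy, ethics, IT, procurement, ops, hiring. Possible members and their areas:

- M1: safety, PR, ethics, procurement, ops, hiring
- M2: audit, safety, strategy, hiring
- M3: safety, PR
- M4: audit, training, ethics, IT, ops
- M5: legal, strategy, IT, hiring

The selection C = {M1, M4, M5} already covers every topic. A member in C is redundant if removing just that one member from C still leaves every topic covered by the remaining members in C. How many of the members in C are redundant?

0

Drop M1: safety, PR, procurement uncovered — not redundant.
Drop M4: audit, training uncovered — not redundant.
Drop M5: legal, strategy uncovered — not redundant.
None of the members in C is redundant.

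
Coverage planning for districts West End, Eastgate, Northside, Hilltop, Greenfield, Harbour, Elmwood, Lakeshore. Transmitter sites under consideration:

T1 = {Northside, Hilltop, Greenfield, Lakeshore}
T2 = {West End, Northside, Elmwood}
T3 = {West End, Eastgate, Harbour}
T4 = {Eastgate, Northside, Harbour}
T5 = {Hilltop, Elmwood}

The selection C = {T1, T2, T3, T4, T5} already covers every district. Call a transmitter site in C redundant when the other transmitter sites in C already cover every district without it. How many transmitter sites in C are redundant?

Drop T1: Greenfield, Lakeshore uncovered — not redundant.
Drop T2: the rest still cover every district — redundant.
Drop T3: the rest still cover every district — redundant.
Drop T4: the rest still cover every district — redundant.
Drop T5: the rest still cover every district — redundant.
4 redundant: T2, T3, T4, T5.

4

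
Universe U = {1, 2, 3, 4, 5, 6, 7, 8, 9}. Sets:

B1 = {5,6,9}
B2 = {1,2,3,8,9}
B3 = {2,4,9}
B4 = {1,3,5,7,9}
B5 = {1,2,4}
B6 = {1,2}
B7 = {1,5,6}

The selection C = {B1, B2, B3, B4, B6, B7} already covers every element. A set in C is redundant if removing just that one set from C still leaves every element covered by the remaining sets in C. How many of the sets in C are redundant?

3

Drop B1: the rest still cover every element — redundant.
Drop B2: 8 uncovered — not redundant.
Drop B3: 4 uncovered — not redundant.
Drop B4: 7 uncovered — not redundant.
Drop B6: the rest still cover every element — redundant.
Drop B7: the rest still cover every element — redundant.
3 redundant: B1, B6, B7.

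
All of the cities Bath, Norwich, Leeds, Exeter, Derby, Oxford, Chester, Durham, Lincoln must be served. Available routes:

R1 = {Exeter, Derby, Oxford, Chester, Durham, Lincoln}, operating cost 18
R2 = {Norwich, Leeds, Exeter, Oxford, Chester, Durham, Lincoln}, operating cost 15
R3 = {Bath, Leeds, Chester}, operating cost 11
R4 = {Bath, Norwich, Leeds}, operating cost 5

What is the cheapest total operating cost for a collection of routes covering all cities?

23

R1, R4 cover every city at operating cost 18 + 5 = 23.
Any cover uses at least 2 routes; among all covering selections none totals below 23.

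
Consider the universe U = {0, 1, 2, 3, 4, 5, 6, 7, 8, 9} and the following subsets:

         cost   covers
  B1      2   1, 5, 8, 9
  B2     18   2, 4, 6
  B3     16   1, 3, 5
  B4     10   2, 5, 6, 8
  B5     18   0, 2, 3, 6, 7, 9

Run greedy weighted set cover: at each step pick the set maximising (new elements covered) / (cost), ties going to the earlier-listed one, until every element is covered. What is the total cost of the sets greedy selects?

Pick 1: B1 adds 4 new (1, 5, 8, 9) at cost 2 (ratio 4/2).
Pick 2: B5 adds 5 new (0, 2, 3, 6, 7) at cost 18 (ratio 5/18).
Pick 3: B2 adds 1 new (4) at cost 18 (ratio 1/18).
Greedy total cost: 2 + 18 + 18 = 38.

38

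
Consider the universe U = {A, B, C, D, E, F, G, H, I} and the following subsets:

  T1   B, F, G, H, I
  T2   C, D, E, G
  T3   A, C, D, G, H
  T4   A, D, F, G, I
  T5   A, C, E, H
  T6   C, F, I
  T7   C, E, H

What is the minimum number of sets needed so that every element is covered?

T1, T2, T3 together cover {A, B, C, D, E, F, G, H, I} — every element.
No 2 of the 7 sets cover everything (all 21 pairs fall short), so 3 is minimum.

3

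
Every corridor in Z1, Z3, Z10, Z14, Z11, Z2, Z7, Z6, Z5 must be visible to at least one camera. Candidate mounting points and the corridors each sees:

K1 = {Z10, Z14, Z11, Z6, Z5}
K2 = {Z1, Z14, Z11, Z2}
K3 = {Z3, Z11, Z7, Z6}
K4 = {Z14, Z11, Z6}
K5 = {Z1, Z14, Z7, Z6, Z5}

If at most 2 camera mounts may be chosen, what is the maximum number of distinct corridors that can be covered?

Choosing K1, K2 covers {Z1, Z10, Z14, Z11, Z2, Z6, Z5} — 7 corridors.
No choice of 2 camera mounts does better; here Z3, Z7 are left uncovered.

7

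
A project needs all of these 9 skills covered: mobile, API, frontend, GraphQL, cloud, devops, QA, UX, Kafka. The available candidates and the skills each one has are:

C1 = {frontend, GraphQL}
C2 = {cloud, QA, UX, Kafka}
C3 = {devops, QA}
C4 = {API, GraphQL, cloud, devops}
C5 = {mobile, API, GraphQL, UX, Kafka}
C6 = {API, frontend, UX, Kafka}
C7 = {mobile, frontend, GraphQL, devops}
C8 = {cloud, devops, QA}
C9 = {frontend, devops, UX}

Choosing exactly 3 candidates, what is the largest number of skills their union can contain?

Choosing C1, C5, C8 covers {mobile, API, frontend, GraphQL, cloud, devops, QA, UX, Kafka} — 9 skills.
That is all 9 skills.

9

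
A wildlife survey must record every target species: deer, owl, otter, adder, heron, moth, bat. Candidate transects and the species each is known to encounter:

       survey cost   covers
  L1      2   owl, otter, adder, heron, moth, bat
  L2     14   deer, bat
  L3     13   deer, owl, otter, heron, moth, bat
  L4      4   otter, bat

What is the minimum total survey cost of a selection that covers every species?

L1, L3 cover every species at survey cost 2 + 13 = 15.
Any cover uses at least 2 transects; among all covering selections none totals below 15.

15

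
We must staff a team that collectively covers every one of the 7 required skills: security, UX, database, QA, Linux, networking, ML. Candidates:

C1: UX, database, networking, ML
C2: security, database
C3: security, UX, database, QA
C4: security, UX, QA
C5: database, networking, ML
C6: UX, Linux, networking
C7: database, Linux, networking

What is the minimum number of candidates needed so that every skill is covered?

C1, C3, C6 together cover {security, UX, database, QA, Linux, networking, ML} — every skill.
No 2 of the 7 candidates cover everything (all 21 pairs fall short), so 3 is minimum.

3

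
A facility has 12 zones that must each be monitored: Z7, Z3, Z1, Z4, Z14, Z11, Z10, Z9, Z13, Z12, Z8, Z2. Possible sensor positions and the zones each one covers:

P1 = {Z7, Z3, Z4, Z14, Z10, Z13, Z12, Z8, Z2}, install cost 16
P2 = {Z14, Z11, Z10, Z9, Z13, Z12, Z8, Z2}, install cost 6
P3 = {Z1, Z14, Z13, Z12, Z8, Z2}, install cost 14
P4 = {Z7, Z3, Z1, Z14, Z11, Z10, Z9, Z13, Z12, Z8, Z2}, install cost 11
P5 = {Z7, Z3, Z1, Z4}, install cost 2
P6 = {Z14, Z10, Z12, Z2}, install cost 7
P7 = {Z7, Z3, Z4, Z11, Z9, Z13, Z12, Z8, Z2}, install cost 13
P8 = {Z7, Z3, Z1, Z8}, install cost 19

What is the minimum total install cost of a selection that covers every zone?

P2, P5 cover every zone at install cost 6 + 2 = 8.
Any cover uses at least 2 sensor positions; among all covering selections none totals below 8.

8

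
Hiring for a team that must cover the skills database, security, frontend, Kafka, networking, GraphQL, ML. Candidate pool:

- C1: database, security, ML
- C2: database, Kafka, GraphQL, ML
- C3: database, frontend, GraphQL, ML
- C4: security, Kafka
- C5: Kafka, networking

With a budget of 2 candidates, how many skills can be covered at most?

6

Choosing C3, C4 covers {database, security, frontend, Kafka, GraphQL, ML} — 6 skills.
No choice of 2 candidates does better; here networking is left uncovered.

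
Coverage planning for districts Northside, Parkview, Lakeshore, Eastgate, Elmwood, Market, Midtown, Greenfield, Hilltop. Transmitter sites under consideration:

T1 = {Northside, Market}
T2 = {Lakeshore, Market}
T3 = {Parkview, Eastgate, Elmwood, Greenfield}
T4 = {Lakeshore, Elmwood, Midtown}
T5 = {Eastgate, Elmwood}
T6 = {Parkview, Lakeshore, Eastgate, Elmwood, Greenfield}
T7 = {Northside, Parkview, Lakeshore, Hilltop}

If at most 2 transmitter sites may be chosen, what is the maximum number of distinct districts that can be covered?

7

Choosing T1, T6 covers {Northside, Parkview, Lakeshore, Eastgate, Elmwood, Market, Greenfield} — 7 districts.
No choice of 2 transmitter sites does better; here Midtown, Hilltop are left uncovered.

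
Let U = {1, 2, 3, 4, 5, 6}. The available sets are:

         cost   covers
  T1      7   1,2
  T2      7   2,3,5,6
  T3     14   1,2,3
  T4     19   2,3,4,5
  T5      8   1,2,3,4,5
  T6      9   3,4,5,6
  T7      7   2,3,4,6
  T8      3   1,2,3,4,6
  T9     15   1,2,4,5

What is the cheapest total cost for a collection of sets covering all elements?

T2, T8 cover every element at cost 7 + 3 = 10.
Any cover uses at least 2 sets; among all covering selections none totals below 10.

10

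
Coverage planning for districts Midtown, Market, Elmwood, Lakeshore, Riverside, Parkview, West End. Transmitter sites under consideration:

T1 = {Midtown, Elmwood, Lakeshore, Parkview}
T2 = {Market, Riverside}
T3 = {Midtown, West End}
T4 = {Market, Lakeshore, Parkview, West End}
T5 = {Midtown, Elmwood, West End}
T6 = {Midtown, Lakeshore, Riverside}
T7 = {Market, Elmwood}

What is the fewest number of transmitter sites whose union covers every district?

T1, T2, T3 together cover {Midtown, Market, Elmwood, Lakeshore, Riverside, Parkview, West End} — every district.
No 2 of the 7 transmitter sites cover everything (all 21 pairs fall short), so 3 is minimum.

3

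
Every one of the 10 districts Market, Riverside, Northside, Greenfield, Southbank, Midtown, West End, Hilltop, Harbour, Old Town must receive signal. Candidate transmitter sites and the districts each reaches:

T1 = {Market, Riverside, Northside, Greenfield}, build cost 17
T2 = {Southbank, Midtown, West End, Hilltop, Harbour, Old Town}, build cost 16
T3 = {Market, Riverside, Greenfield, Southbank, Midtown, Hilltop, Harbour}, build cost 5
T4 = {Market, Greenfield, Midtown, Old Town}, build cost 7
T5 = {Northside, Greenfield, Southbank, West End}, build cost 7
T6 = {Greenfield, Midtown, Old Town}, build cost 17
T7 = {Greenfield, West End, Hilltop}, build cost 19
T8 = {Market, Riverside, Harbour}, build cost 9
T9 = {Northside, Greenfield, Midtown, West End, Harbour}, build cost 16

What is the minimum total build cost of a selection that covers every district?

T3, T4, T5 cover every district at build cost 5 + 7 + 7 = 19.
Any cover uses at least 2 transmitter sites; among all covering selections none totals below 19.

19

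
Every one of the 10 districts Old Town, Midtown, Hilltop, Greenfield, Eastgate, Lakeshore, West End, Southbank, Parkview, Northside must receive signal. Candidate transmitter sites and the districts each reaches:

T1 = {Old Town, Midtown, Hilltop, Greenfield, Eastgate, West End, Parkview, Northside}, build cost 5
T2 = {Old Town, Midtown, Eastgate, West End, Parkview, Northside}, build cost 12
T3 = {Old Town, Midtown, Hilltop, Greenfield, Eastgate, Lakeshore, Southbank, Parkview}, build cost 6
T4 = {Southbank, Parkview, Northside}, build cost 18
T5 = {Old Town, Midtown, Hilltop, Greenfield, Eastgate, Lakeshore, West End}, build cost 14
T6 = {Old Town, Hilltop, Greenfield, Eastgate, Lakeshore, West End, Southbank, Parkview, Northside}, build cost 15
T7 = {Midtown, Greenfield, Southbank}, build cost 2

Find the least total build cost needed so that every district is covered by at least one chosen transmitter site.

11

T1, T3 cover every district at build cost 5 + 6 = 11.
Any cover uses at least 2 transmitter sites; among all covering selections none totals below 11.
Greedy by coverage-per-build cost would pick T1, T7, T3 for 13 — worse than the optimum 11.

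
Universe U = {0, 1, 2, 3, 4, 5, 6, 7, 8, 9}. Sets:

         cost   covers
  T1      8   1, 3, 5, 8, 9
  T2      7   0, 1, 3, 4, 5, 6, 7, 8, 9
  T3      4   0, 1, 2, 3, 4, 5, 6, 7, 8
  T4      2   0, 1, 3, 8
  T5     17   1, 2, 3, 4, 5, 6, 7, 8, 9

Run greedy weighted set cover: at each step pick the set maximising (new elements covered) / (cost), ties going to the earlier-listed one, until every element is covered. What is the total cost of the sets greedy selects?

11

Pick 1: T3 adds 9 new (0, 1, 2, 3, 4, 5, 6, 7, 8) at cost 4 (ratio 9/4).
Pick 2: T2 adds 1 new (9) at cost 7 (ratio 1/7).
Greedy total cost: 4 + 7 = 11.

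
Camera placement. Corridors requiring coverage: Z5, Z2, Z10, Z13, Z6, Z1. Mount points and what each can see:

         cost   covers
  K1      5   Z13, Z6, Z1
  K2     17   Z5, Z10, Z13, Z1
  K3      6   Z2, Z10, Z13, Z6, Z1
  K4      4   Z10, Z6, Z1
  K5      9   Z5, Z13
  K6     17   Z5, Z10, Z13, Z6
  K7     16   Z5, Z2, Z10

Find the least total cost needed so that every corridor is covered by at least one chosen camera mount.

K3, K5 cover every corridor at cost 6 + 9 = 15.
Any cover uses at least 2 camera mounts; among all covering selections none totals below 15.

15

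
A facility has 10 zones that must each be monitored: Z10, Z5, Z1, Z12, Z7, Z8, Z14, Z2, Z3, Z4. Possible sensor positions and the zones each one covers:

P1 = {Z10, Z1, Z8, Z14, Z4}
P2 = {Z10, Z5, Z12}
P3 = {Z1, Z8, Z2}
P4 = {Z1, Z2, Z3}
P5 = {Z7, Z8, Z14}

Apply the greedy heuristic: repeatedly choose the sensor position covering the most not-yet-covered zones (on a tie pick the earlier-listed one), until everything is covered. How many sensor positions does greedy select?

Pick 1: P1 covers 5 new zones (Z10, Z1, Z8, Z14, Z4).
Pick 2: P2 covers 2 new zones (Z5, Z12).
Pick 3: P4 covers 2 new zones (Z2, Z3).
Pick 4: P5 covers 1 new zones (Z7).
Greedy uses 4 sensor positions.

4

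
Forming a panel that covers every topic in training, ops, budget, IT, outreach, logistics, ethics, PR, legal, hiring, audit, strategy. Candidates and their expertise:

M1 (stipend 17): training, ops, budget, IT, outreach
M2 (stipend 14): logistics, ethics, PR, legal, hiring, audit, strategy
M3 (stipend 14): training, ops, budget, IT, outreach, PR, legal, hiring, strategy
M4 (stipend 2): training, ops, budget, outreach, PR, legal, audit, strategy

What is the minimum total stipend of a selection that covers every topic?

28

M2, M3 cover every topic at stipend 14 + 14 = 28.
Any cover uses at least 2 members; among all covering selections none totals below 28.
Greedy by coverage-per-stipend would pick M4, M2, M3 for 30 — worse than the optimum 28.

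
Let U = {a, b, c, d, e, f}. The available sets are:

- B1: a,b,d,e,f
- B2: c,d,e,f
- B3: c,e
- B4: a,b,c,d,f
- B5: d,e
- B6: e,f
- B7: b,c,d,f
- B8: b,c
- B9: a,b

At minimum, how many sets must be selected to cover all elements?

2

B1, B2 together cover {a, b, c, d, e, f} — every element.
No single set contains all 6 elements, so 2 is optimal.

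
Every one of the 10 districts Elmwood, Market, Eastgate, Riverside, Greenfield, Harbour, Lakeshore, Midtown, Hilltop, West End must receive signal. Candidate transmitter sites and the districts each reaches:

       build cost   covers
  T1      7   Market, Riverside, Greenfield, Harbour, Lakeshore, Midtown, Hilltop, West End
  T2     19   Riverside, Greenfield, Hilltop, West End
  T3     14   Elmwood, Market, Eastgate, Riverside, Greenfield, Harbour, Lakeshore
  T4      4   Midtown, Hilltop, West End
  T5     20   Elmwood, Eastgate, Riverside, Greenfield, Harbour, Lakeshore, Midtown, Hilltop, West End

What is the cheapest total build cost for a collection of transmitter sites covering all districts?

T3, T4 cover every district at build cost 14 + 4 = 18.
Any cover uses at least 2 transmitter sites; among all covering selections none totals below 18.
Greedy by coverage-per-build cost would pick T1, T3 for 21 — worse than the optimum 18.

18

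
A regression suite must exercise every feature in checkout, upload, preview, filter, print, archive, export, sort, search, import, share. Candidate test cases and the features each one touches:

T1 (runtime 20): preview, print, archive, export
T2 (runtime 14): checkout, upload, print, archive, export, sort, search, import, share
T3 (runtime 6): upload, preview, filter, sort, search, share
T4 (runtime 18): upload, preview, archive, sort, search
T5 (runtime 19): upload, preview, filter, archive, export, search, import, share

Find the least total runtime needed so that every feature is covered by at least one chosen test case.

20

T2, T3 cover every feature at runtime 14 + 6 = 20.
Any cover uses at least 2 test cases; among all covering selections none totals below 20.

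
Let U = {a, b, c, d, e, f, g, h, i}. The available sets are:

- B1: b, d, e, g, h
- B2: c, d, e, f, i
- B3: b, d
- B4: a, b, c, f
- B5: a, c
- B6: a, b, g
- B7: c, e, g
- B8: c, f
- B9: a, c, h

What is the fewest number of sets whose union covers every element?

3

B1, B2, B4 together cover {a, b, c, d, e, f, g, h, i} — every element.
No 2 of the 9 sets cover everything (all 36 pairs fall short), so 3 is minimum.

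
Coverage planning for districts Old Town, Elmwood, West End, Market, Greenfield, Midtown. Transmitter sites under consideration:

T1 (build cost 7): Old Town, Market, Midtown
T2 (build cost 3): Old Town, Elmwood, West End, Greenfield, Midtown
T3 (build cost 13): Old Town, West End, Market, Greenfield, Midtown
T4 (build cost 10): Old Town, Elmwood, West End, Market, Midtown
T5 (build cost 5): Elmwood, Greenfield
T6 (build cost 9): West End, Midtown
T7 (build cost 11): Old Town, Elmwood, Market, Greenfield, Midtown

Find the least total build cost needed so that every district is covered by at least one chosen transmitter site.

10

T1, T2 cover every district at build cost 7 + 3 = 10.
Any cover uses at least 2 transmitter sites; among all covering selections none totals below 10.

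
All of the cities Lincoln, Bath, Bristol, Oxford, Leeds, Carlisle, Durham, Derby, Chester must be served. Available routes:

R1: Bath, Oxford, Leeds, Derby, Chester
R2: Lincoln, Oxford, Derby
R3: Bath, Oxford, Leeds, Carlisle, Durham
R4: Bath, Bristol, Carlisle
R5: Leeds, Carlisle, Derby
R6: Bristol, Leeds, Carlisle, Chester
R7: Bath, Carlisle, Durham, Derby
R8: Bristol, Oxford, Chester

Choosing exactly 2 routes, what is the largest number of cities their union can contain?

Choosing R1, R3 covers {Bath, Oxford, Leeds, Carlisle, Durham, Derby, Chester} — 7 cities.
No choice of 2 routes does better; here Lincoln, Bristol are left uncovered.

7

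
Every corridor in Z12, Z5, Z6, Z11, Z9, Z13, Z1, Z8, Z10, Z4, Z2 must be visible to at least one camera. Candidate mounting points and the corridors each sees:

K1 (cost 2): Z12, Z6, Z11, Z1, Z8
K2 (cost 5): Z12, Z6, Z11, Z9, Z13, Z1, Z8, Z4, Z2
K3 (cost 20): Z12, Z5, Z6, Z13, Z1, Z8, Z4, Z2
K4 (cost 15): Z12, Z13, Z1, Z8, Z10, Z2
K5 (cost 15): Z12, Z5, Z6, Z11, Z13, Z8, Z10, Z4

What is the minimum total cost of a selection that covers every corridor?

20

K2, K5 cover every corridor at cost 5 + 15 = 20.
Any cover uses at least 2 camera mounts; among all covering selections none totals below 20.
Greedy by coverage-per-cost would pick K1, K2, K5 for 22 — worse than the optimum 20.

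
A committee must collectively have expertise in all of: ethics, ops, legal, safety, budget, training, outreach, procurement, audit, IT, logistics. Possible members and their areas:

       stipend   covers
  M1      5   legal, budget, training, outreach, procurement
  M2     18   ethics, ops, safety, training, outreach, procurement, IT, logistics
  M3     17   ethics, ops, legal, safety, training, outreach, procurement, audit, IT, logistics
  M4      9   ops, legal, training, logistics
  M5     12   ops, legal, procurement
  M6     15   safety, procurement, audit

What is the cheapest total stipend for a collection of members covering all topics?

22

M1, M3 cover every topic at stipend 5 + 17 = 22.
Any cover uses at least 2 members; among all covering selections none totals below 22.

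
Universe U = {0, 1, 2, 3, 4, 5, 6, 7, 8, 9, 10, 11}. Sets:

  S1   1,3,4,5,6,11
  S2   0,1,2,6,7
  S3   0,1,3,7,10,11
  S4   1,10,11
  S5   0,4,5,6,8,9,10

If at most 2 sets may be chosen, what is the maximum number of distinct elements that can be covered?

Choosing S3, S5 covers {0, 1, 3, 4, 5, 6, 7, 8, 9, 10, 11} — 11 elements.
No choice of 2 sets does better; here 2 is left uncovered.

11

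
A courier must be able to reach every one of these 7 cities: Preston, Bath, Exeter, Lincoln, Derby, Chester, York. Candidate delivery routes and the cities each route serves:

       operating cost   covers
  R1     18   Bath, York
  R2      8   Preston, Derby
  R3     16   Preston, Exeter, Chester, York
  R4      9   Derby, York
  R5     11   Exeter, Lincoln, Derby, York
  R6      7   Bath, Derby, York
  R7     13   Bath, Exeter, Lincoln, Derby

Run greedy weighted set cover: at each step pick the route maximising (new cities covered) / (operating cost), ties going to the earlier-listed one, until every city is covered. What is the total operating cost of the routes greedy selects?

34

Pick 1: R6 adds 3 new (Bath, Derby, York) at operating cost 7 (ratio 3/7).
Pick 2: R3 adds 3 new (Preston, Exeter, Chester) at operating cost 16 (ratio 3/16).
Pick 3: R5 adds 1 new (Lincoln) at operating cost 11 (ratio 1/11).
Greedy total operating cost: 7 + 16 + 11 = 34. (The true optimum is 29, so greedy overshoots here.)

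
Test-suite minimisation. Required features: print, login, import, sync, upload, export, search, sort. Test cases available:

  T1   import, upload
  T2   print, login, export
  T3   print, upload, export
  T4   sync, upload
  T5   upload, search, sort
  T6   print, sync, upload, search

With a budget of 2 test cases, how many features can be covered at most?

6

Choosing T2, T5 covers {print, login, upload, export, search, sort} — 6 features.
No choice of 2 test cases does better; here import, sync are left uncovered.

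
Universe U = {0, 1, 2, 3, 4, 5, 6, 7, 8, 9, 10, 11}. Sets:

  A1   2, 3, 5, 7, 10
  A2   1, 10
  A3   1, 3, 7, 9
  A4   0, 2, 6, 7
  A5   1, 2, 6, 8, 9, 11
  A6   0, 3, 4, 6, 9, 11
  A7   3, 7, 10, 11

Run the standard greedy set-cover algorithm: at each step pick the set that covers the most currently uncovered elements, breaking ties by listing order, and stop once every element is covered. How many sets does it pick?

Pick 1: A5 covers 6 new elements (1, 2, 6, 8, 9, 11).
Pick 2: A1 covers 4 new elements (3, 5, 7, 10).
Pick 3: A6 covers 2 new elements (0, 4).
Greedy uses 3 sets.

3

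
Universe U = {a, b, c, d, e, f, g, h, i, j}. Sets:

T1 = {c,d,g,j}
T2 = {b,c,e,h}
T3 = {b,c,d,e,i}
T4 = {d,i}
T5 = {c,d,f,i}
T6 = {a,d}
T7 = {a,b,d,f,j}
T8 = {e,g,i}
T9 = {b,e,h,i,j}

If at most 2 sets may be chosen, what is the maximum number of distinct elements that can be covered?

8

Choosing T1, T9 covers {b, c, d, e, g, h, i, j} — 8 elements.
No choice of 2 sets does better; here a, f are left uncovered.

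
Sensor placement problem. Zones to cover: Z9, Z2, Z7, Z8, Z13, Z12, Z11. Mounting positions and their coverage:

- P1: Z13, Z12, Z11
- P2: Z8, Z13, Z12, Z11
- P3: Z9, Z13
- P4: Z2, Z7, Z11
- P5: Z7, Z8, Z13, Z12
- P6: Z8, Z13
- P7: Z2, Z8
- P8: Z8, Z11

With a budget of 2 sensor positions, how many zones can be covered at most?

6

Choosing P2, P4 covers {Z2, Z7, Z8, Z13, Z12, Z11} — 6 zones.
No choice of 2 sensor positions does better; here Z9 is left uncovered.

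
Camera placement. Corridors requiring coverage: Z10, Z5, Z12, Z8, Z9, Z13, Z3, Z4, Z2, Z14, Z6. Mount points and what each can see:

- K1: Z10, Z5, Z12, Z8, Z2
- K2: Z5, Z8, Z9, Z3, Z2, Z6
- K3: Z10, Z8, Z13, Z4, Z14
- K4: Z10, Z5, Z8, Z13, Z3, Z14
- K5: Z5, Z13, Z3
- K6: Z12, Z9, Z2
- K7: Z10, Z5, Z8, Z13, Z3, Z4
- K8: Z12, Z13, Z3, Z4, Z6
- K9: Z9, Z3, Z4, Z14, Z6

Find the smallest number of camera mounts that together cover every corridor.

K1, K2, K3 together cover {Z10, Z5, Z12, Z8, Z9, Z13, Z3, Z4, Z2, Z14, Z6} — every corridor.
No 2 of the 9 camera mounts cover everything (all 36 pairs fall short), so 3 is minimum.

3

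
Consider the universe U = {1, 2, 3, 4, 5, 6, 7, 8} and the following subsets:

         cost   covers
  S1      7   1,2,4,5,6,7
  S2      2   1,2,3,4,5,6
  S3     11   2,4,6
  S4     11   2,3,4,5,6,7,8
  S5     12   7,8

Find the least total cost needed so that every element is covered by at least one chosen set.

13

S2, S4 cover every element at cost 2 + 11 = 13.
Any cover uses at least 2 sets; among all covering selections none totals below 13.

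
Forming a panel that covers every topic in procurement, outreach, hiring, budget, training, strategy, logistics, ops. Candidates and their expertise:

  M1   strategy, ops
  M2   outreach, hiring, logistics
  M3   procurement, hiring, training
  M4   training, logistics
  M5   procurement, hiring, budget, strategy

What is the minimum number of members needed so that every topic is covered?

M1, M2, M3, M5 together cover {procurement, outreach, hiring, budget, training, strategy, logistics, ops} — every topic.
No 3 of the 5 members cover everything (all 10 triples fall short), so 4 is minimum.

4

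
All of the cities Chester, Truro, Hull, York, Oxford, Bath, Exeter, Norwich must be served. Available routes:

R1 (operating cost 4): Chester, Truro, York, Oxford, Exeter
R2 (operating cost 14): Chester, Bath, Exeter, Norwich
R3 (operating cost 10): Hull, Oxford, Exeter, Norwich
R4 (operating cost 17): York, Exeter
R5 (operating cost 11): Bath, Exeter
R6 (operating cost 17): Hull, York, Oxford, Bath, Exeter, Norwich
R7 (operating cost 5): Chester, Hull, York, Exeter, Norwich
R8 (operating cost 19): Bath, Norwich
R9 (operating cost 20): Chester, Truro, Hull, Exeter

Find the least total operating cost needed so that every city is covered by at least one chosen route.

R1, R5, R7 cover every city at operating cost 4 + 11 + 5 = 20.
Any cover uses at least 2 routes; among all covering selections none totals below 20.

20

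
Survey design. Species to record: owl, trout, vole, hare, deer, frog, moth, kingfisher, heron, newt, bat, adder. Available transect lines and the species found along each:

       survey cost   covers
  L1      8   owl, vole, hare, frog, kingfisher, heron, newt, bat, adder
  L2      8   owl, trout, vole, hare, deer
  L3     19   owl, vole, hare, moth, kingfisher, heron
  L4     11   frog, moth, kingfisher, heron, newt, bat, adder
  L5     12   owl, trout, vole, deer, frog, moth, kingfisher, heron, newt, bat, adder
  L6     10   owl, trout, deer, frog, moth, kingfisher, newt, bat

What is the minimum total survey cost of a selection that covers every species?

18

L1, L6 cover every species at survey cost 8 + 10 = 18.
Any cover uses at least 2 transects; among all covering selections none totals below 18.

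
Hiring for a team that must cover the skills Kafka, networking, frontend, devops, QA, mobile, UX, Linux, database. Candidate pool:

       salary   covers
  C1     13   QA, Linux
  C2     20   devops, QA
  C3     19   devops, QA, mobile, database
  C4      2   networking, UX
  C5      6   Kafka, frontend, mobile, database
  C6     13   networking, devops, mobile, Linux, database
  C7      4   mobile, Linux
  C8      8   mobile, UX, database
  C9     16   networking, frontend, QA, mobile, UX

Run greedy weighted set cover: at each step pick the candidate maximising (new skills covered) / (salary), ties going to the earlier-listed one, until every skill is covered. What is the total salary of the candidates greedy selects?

31

Pick 1: C4 adds 2 new (networking, UX) at salary 2 (ratio 2/2).
Pick 2: C5 adds 4 new (Kafka, frontend, mobile, database) at salary 6 (ratio 4/6).
Pick 3: C7 adds 1 new (Linux) at salary 4 (ratio 1/4).
Pick 4: C3 adds 2 new (devops, QA) at salary 19 (ratio 2/19).
Greedy total salary: 2 + 6 + 4 + 19 = 31.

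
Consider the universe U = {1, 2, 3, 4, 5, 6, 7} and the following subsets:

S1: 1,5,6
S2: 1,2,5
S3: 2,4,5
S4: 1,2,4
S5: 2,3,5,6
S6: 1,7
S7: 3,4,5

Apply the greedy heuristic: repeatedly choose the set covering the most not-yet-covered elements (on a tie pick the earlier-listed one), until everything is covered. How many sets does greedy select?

Pick 1: S5 covers 4 new elements (2, 3, 5, 6).
Pick 2: S4 covers 2 new elements (1, 4).
Pick 3: S6 covers 1 new elements (7).
Greedy uses 3 sets.

3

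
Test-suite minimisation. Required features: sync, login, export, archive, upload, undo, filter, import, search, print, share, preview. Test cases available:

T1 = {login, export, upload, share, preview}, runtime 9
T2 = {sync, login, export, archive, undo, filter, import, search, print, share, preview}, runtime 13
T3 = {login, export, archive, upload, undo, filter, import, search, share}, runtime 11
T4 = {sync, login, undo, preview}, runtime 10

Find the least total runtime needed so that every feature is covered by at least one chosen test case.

T1, T2 cover every feature at runtime 9 + 13 = 22.
Any cover uses at least 2 test cases; among all covering selections none totals below 22.

22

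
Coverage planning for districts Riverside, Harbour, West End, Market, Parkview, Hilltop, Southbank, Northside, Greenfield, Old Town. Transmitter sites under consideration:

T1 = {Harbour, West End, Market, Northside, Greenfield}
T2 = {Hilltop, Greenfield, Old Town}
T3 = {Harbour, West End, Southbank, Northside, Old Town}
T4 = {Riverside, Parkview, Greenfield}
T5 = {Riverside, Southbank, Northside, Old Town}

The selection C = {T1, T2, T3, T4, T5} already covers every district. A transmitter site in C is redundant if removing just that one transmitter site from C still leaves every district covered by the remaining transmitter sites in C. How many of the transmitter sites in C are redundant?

Drop T1: Market uncovered — not redundant.
Drop T2: Hilltop uncovered — not redundant.
Drop T3: the rest still cover every district — redundant.
Drop T4: Parkview uncovered — not redundant.
Drop T5: the rest still cover every district — redundant.
2 redundant: T3, T5.

2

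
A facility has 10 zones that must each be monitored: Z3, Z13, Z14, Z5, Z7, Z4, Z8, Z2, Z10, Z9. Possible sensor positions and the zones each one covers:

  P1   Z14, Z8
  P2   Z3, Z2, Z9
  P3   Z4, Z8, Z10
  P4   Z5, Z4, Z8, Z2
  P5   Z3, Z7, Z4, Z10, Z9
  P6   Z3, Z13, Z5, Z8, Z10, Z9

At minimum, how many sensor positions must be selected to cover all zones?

4

P1, P2, P5, P6 together cover {Z3, Z13, Z14, Z5, Z7, Z4, Z8, Z2, Z10, Z9} — every zone.
No 3 of the 6 sensor positions cover everything (all 20 triples fall short), so 4 is minimum.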